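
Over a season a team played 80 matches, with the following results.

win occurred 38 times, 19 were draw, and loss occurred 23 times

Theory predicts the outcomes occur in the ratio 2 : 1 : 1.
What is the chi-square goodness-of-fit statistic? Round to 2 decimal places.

Ratio total = 4. Expected counts: 80×2/4 = 40, 80×1/4 = 20, 80×1/4 = 20.
cat         O        E   (O−E)²/E
win        38       40      0.100
draw       19       20      0.050
loss       23       20      0.450
Sum = 0.60

0.60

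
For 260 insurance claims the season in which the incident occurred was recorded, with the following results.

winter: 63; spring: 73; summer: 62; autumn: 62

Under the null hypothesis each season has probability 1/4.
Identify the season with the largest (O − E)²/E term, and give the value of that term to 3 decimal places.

Expected count for each of the 4 categories: 260/4 = 65.
χ² = (63−65)²/65 + (73−65)²/65 + (62−65)²/65 + (62−65)²/65
   = 0.0615 + 0.9846 + 0.1385 + 0.1385
The largest term is for spring: 0.985.

spring, 0.985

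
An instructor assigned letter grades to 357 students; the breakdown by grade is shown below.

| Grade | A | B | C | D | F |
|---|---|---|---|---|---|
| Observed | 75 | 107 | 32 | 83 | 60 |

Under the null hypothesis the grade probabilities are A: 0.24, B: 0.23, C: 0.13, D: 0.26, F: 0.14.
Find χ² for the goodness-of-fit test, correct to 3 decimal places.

Expected counts E_i = n·p_i: 357×0.24 = 85.68, 357×0.23 = 82.11, 357×0.13 = 46.41, 357×0.26 = 92.82, 357×0.14 = 49.98.
A: (75 − 85.68)²/85.68 = 114.0624/85.68 = 1.3313
B: (107 − 82.11)²/82.11 = 619.5121/82.11 = 7.5449
C: (32 − 46.41)²/46.41 = 207.6481/46.41 = 4.4742
D: (83 − 92.82)²/92.82 = 96.4324/92.82 = 1.0389
F: (60 − 49.98)²/49.98 = 100.4004/49.98 = 2.0088
Sum = 16.398

16.398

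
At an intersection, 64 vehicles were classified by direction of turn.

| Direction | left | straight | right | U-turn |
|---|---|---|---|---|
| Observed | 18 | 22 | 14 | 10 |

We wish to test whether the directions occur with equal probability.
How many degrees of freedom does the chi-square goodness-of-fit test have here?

3

There are k = 4 categories and no parameters were estimated from the data, so df = 4 − 1 = 3.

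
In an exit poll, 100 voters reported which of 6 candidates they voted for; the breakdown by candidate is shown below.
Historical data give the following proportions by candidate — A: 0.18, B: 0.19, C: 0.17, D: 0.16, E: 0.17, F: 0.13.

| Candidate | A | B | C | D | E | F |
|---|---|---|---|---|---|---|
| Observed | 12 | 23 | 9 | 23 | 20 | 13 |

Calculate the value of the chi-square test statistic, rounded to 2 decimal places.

Expected counts E_i = n·p_i: 100×0.18 = 18, 100×0.19 = 19, 100×0.17 = 17, 100×0.16 = 16, 100×0.17 = 17, 100×0.13 = 13.
A: (12 − 18)²/18 = 36/18 = 2.000
B: (23 − 19)²/19 = 16/19 = 0.842
C: (9 − 17)²/17 = 64/17 = 3.765
D: (23 − 16)²/16 = 49/16 = 3.063
E: (20 − 17)²/17 = 9/17 = 0.529
F: (13 − 13)²/13 = 0/13 = 0.000
Sum = 10.20

10.20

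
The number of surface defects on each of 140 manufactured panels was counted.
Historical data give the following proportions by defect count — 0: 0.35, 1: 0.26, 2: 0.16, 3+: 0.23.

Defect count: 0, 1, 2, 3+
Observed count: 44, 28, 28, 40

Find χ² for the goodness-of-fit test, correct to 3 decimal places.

Expected counts E_i = n·p_i: 140×0.35 = 49, 140×0.26 = 36.4, 140×0.16 = 22.4, 140×0.23 = 32.2.
χ² = (44−49)²/49 + (28−36.4)²/36.4 + (28−22.4)²/22.4 + (40−32.2)²/32.2
   = 0.5102 + 1.9385 + 1.4000 + 1.8894
Sum = 5.738

5.738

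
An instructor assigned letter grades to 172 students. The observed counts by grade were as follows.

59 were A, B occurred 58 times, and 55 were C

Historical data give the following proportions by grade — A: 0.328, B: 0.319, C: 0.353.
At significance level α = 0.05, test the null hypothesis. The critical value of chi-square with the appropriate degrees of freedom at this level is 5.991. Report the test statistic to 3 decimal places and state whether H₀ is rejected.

0.835; do not reject

Expected counts E_i = n·p_i: 172×0.328 = 56.416, 172×0.319 = 54.868, 172×0.353 = 60.716.
χ² = (59−56.416)²/56.416 + (58−54.868)²/54.868 + (55−60.716)²/60.716
   = 0.1184 + 0.1788 + 0.5381
Sum = 0.835
df = 2. Since 0.835 < 5.991, we do not reject H₀.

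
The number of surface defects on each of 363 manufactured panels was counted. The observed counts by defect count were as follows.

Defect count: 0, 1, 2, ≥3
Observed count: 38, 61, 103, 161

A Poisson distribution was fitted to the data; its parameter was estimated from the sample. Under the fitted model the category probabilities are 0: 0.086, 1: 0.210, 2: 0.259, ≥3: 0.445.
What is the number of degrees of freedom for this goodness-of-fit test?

There are k = 4 categories and 1 parameter estimated from the data, so df = 4 − 1 − 1 = 2.

2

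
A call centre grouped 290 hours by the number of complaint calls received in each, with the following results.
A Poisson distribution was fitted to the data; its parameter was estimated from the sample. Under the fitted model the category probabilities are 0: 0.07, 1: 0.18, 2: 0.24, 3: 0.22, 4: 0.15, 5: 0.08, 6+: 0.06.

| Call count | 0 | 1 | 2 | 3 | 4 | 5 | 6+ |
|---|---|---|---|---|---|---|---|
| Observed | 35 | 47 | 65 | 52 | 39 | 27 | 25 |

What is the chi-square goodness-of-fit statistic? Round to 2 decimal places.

Expected counts E_i = n·p_i: 290×0.07 = 20.3, 290×0.18 = 52.2, 290×0.24 = 69.6, 290×0.22 = 63.8, 290×0.15 = 43.5, 290×0.08 = 23.2, 290×0.06 = 17.4.
0: (35 − 20.3)²/20.3 = 216.09/20.3 = 10.645
1: (47 − 52.2)²/52.2 = 27.04/52.2 = 0.518
2: (65 − 69.6)²/69.6 = 21.16/69.6 = 0.304
3: (52 − 63.8)²/63.8 = 139.24/63.8 = 2.182
4: (39 − 43.5)²/43.5 = 20.25/43.5 = 0.466
5: (27 − 23.2)²/23.2 = 14.44/23.2 = 0.622
6+: (25 − 17.4)²/17.4 = 57.76/17.4 = 3.320
Sum = 18.06

18.06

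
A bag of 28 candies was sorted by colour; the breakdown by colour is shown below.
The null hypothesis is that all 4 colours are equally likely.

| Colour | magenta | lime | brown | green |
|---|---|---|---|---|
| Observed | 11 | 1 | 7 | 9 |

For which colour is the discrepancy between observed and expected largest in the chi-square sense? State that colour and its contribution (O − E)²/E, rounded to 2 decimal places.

lime, 5.14

Under H₀ each category has probability 1/4, so each expected count is 28/4 = 7.
χ² = (11−7)²/7 + (1−7)²/7 + (7−7)²/7 + (9−7)²/7
   = 2.286 + 5.143 + 0.000 + 0.571
The largest term is for lime: 5.14.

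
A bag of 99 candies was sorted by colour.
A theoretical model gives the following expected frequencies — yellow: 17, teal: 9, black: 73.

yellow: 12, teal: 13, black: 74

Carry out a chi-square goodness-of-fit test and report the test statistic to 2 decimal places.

yellow: (12 − 17)²/17 = 25/17 = 1.471
teal: (13 − 9)²/9 = 16/9 = 1.778
black: (74 − 73)²/73 = 1/73 = 0.014
Sum = 3.26

3.26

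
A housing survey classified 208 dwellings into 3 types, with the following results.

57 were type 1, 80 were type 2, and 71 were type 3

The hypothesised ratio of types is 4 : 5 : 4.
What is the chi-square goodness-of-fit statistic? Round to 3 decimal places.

Ratio total = 13. Expected counts: 208×4/13 = 64, 208×5/13 = 80, 208×4/13 = 64.
cat         O        E   (O−E)²/E
type 1     57       64     0.7656
type 2     80       80     0.0000
type 3     71       64     0.7656
Sum = 1.531

1.531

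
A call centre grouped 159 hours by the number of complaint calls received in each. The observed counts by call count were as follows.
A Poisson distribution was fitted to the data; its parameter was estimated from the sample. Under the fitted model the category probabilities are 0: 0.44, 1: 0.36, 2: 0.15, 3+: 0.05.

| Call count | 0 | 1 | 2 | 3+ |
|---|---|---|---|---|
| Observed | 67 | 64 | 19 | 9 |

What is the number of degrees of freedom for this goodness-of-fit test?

There are k = 4 categories and 1 parameter estimated from the data, so df = 4 − 1 − 1 = 2.

2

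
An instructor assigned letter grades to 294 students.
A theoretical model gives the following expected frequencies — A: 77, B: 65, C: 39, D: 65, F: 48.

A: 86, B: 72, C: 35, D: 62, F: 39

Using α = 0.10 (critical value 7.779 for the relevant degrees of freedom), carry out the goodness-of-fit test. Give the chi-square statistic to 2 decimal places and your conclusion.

4.04; do not reject

χ² = (86−77)²/77 + (72−65)²/65 + (35−39)²/39 + (62−65)²/65 + (39−48)²/48
   = 1.052 + 0.754 + 0.410 + 0.138 + 1.688
Sum = 4.04
df = 4. Since 4.04 < 7.779, we do not reject H₀.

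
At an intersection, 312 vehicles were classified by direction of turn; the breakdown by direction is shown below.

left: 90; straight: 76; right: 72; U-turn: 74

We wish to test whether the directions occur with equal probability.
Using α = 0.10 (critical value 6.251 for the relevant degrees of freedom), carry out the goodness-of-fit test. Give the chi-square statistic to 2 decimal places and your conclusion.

Under H₀ each category has probability 1/4, so each expected count is 312/4 = 78.
cat           O        E   (O−E)²/E
left         90       78      1.846
straight     76       78      0.051
right        72       78      0.462
U-turn       74       78      0.205
Sum = 2.56
df = 3. Since 2.56 < 6.251, we do not reject H₀.

2.56; do not reject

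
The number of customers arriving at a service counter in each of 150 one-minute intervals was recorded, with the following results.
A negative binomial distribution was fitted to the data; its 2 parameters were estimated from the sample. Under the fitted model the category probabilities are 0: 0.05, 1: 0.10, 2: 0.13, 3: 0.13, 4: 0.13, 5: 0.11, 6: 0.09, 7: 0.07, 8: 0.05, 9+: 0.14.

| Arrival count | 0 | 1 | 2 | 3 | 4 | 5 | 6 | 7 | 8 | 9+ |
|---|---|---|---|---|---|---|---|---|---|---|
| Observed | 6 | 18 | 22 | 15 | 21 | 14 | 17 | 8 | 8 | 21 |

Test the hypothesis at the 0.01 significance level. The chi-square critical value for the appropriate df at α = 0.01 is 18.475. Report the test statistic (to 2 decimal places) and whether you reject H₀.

Expected counts E_i = n·p_i: 150×0.05 = 7.5, 150×0.10 = 15, 150×0.13 = 19.5, 150×0.13 = 19.5, 150×0.13 = 19.5, 150×0.11 = 16.5, 150×0.09 = 13.5, 150×0.07 = 10.5, 150×0.05 = 7.5, 150×0.14 = 21.
cat         O        E   (O−E)²/E
0           6      7.5      0.300
1          18       15      0.600
2          22     19.5      0.321
3          15     19.5      1.038
4          21     19.5      0.115
5          14     16.5      0.379
6          17     13.5      0.907
7           8     10.5      0.595
8           8      7.5      0.033
9+         21       21      0.000
Sum = 4.29
df = 7. Since 4.29 < 18.475, we do not reject H₀.

4.29; do not reject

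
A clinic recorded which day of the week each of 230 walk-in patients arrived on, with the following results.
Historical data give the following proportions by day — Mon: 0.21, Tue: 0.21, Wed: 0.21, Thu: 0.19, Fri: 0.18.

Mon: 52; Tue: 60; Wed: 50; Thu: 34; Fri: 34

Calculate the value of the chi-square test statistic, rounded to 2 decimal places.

6.65

Expected counts E_i = n·p_i: 230×0.21 = 48.3, 230×0.21 = 48.3, 230×0.21 = 48.3, 230×0.19 = 43.7, 230×0.18 = 41.4.
cat         O        E   (O−E)²/E
Mon        52     48.3      0.283
Tue        60     48.3      2.834
Wed        50     48.3      0.060
Thu        34     43.7      2.153
Fri        34     41.4      1.323
Sum = 6.65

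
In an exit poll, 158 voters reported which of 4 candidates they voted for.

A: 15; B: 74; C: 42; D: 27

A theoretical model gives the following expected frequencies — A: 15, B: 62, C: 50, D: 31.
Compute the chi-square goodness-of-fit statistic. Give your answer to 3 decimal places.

χ² = (15−15)²/15 + (74−62)²/62 + (42−50)²/50 + (27−31)²/31
   = 0.0000 + 2.3226 + 1.2800 + 0.5161
Sum = 4.119

4.119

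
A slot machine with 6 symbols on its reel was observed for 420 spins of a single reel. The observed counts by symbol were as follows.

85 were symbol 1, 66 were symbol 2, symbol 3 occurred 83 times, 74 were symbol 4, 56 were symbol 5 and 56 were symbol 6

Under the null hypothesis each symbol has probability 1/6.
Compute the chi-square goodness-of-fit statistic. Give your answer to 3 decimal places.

Under H₀ each category has probability 1/6, so each expected count is 420/6 = 70.
symbol 1: (85 − 70)²/70 = 225/70 = 3.2143
symbol 2: (66 − 70)²/70 = 16/70 = 0.2286
symbol 3: (83 − 70)²/70 = 169/70 = 2.4143
symbol 4: (74 − 70)²/70 = 16/70 = 0.2286
symbol 5: (56 − 70)²/70 = 196/70 = 2.8000
symbol 6: (56 − 70)²/70 = 196/70 = 2.8000
Sum = 11.686

11.686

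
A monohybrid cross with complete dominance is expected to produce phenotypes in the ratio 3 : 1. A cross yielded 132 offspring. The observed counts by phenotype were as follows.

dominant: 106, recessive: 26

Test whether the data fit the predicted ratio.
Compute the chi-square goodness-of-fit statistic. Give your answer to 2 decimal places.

1.98

Ratio total = 4. Expected counts: 132×3/4 = 99, 132×1/4 = 33.
cat            O        E   (O−E)²/E
dominant     106       99      0.495
recessive     26       33      1.485
Sum = 1.98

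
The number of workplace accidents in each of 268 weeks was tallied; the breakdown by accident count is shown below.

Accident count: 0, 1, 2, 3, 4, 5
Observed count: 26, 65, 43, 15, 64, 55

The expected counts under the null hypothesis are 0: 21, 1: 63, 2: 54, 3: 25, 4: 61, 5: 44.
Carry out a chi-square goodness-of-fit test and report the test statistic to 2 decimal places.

0: (26 − 21)²/21 = 25/21 = 1.190
1: (65 − 63)²/63 = 4/63 = 0.063
2: (43 − 54)²/54 = 121/54 = 2.241
3: (15 − 25)²/25 = 100/25 = 4.000
4: (64 − 61)²/61 = 9/61 = 0.148
5: (55 − 44)²/44 = 121/44 = 2.750
Sum = 10.39

10.39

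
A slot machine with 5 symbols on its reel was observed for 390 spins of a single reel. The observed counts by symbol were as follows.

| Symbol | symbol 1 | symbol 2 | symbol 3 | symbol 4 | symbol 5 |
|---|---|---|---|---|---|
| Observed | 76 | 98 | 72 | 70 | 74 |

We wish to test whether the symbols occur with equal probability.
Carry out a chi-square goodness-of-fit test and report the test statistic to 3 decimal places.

6.667

Under H₀ each category has probability 1/5, so each expected count is 390/5 = 78.
χ² = (76−78)²/78 + (98−78)²/78 + (72−78)²/78 + (70−78)²/78 + (74−78)²/78
   = 0.0513 + 5.1282 + 0.4615 + 0.8205 + 0.2051
Sum = 6.667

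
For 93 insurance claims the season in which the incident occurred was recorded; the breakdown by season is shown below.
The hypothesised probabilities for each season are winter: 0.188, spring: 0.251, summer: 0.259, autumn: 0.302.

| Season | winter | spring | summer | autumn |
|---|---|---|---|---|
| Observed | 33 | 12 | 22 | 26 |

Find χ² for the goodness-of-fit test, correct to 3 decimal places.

Expected counts E_i = n·p_i: 93×0.188 = 17.484, 93×0.251 = 23.343, 93×0.259 = 24.087, 93×0.302 = 28.086.
χ² = (33−17.484)²/17.484 + (12−23.343)²/23.343 + (22−24.087)²/24.087 + (26−28.086)²/28.086
   = 13.7695 + 5.5119 + 0.1808 + 0.1549
Sum = 19.617

19.617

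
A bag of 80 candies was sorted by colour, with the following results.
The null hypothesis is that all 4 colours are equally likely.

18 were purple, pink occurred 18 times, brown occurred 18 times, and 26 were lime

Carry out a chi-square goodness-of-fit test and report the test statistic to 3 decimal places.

2.400

Under H₀ each category has probability 1/4, so each expected count is 80/4 = 20.
cat         O        E   (O−E)²/E
purple     18       20     0.2000
pink       18       20     0.2000
brown      18       20     0.2000
lime       26       20     1.8000
Sum = 2.400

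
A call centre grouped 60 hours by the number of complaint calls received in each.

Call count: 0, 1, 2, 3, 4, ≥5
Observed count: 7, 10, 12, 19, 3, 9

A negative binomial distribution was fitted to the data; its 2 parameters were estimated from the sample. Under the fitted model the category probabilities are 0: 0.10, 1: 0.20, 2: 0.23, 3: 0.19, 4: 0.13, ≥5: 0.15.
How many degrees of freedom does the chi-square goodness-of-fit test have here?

3

There are k = 6 categories and 2 parameters estimated from the data, so df = 6 − 1 − 2 = 3.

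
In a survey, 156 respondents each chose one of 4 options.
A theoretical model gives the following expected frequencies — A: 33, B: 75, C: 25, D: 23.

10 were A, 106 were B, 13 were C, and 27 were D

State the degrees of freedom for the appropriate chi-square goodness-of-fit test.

There are k = 4 categories and no parameters were estimated from the data, so df = 4 − 1 = 3.

3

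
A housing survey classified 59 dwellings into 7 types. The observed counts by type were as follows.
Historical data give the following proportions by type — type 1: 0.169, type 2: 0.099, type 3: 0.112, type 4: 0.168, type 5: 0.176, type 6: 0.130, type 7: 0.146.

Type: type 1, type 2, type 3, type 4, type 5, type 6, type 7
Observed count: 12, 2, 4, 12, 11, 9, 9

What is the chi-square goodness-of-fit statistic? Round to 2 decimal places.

Expected counts E_i = n·p_i: 59×0.169 = 9.971, 59×0.099 = 5.841, 59×0.112 = 6.608, 59×0.168 = 9.912, 59×0.176 = 10.384, 59×0.130 = 7.67, 59×0.146 = 8.614.
χ² = (12−9.971)²/9.971 + (2−5.841)²/5.841 + (4−6.608)²/6.608 + (12−9.912)²/9.912 + (11−10.384)²/10.384 + (9−7.67)²/7.67 + (9−8.614)²/8.614
   = 0.413 + 2.526 + 1.029 + 0.440 + 0.037 + 0.231 + 0.017
Sum = 4.69

4.69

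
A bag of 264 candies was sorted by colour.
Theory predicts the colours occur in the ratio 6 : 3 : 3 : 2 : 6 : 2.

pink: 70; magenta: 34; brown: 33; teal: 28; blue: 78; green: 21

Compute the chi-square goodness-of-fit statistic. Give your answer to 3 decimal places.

Ratio total = 22. Expected counts: 264×6/22 = 72, 264×3/22 = 36, 264×3/22 = 36, 264×2/22 = 24, 264×6/22 = 72, 264×2/22 = 24.
pink: (70 − 72)²/72 = 4/72 = 0.0556
magenta: (34 − 36)²/36 = 4/36 = 0.1111
brown: (33 − 36)²/36 = 9/36 = 0.2500
teal: (28 − 24)²/24 = 16/24 = 0.6667
blue: (78 − 72)²/72 = 36/72 = 0.5000
green: (21 − 24)²/24 = 9/24 = 0.3750
Sum = 1.958

1.958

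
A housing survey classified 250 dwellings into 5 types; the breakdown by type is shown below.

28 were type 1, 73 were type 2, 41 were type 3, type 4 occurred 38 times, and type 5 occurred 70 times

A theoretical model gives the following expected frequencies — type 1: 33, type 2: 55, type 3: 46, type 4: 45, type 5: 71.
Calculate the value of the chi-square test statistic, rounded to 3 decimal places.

type 1: (28 − 33)²/33 = 25/33 = 0.7576
type 2: (73 − 55)²/55 = 324/55 = 5.8909
type 3: (41 − 46)²/46 = 25/46 = 0.5435
type 4: (38 − 45)²/45 = 49/45 = 1.0889
type 5: (70 − 71)²/71 = 1/71 = 0.0141
Sum = 8.295

8.295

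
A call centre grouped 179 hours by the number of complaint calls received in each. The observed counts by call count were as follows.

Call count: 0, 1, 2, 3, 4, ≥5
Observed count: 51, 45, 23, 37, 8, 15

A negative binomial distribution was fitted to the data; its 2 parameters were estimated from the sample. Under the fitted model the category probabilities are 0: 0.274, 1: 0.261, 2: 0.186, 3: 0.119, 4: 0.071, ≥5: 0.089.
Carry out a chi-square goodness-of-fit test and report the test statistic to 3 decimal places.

16.693

Expected counts E_i = n·p_i: 179×0.274 = 49.046, 179×0.261 = 46.719, 179×0.186 = 33.294, 179×0.119 = 21.301, 179×0.071 = 12.709, 179×0.089 = 15.931.
χ² = (51−49.046)²/49.046 + (45−46.719)²/46.719 + (23−33.294)²/33.294 + (37−21.301)²/21.301 + (8−12.709)²/12.709 + (15−15.931)²/15.931
   = 0.0778 + 0.0632 + 3.1827 + 11.5703 + 1.7448 + 0.0544
Sum = 16.693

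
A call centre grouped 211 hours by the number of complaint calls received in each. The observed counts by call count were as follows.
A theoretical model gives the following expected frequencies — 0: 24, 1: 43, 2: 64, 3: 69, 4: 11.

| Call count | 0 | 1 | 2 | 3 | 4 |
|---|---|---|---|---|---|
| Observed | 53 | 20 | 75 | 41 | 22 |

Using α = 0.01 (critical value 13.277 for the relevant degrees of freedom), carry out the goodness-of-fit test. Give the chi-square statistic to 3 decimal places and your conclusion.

cat         O        E   (O−E)²/E
0          53       24    35.0417
1          20       43    12.3023
2          75       64     1.8906
3          41       69    11.3623
4          22       11    11.0000
Sum = 71.597
df = 4. Since 71.597 > 13.277, we reject H₀.

71.597; reject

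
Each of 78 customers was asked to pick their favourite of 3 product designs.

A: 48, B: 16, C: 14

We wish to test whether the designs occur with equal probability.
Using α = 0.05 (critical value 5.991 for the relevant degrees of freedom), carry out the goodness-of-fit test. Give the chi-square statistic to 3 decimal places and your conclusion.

Expected count for each of the 3 categories: 78/3 = 26.
cat         O        E   (O−E)²/E
A          48       26    18.6154
B          16       26     3.8462
C          14       26     5.5385
Sum = 28.000
df = 2. Since 28.000 > 5.991, we reject H₀.

28.000; reject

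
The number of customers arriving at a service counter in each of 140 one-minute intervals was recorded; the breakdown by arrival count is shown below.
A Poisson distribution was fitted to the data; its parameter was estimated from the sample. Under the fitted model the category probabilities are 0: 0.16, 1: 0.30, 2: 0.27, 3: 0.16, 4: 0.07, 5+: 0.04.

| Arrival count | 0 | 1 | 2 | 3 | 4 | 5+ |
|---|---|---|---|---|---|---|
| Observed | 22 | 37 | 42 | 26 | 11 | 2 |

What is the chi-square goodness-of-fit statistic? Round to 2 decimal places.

4.11

Expected counts E_i = n·p_i: 140×0.16 = 22.4, 140×0.30 = 42, 140×0.27 = 37.8, 140×0.16 = 22.4, 140×0.07 = 9.8, 140×0.04 = 5.6.
cat         O        E   (O−E)²/E
0          22     22.4      0.007
1          37       42      0.595
2          42     37.8      0.467
3          26     22.4      0.579
4          11      9.8      0.147
5+          2      5.6      2.314
Sum = 4.11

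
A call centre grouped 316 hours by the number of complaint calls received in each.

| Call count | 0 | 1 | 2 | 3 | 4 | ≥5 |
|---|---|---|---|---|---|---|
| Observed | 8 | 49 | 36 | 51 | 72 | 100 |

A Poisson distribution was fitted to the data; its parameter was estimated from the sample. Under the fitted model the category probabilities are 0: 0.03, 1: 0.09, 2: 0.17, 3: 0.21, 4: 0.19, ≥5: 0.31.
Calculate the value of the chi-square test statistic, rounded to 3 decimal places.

Expected counts E_i = n·p_i: 316×0.03 = 9.48, 316×0.09 = 28.44, 316×0.17 = 53.72, 316×0.21 = 66.36, 316×0.19 = 60.04, 316×0.31 = 97.96.
cat         O        E   (O−E)²/E
0           8     9.48     0.2311
1          49    28.44    14.8633
2          36    53.72     5.8451
3          51    66.36     3.5553
4          72    60.04     2.3824
≥5        100    97.96     0.0425
Sum = 26.920

26.920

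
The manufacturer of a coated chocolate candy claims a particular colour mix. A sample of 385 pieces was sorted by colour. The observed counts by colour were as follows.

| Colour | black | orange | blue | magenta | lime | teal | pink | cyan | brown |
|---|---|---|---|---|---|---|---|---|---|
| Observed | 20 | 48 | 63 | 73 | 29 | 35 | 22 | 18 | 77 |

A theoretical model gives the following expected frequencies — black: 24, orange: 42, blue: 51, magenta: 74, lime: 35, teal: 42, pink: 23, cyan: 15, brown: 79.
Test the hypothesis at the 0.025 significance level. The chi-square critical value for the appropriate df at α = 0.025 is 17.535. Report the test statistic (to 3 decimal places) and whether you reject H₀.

cat          O        E   (O−E)²/E
black       20       24     0.6667
orange      48       42     0.8571
blue        63       51     2.8235
magenta     73       74     0.0135
lime        29       35     1.0286
teal        35       42     1.1667
pink        22       23     0.0435
cyan        18       15     0.6000
brown       77       79     0.0506
Sum = 7.250
df = 8. Since 7.250 < 17.535, we do not reject H₀.

7.250; do not reject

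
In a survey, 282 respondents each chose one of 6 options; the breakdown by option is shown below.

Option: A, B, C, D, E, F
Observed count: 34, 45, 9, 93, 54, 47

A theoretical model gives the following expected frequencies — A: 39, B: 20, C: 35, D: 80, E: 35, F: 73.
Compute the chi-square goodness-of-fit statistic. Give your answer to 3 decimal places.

72.892

χ² = (34−39)²/39 + (45−20)²/20 + (9−35)²/35 + (93−80)²/80 + (54−35)²/35 + (47−73)²/73
   = 0.6410 + 31.2500 + 19.3143 + 2.1125 + 10.3143 + 9.2603
Sum = 72.892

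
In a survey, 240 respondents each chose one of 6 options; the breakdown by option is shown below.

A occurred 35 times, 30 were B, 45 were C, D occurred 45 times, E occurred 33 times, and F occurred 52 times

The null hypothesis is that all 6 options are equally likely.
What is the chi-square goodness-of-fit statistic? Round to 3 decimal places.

9.200

Expected count for each of the 6 categories: 240/6 = 40.
A: (35 − 40)²/40 = 25/40 = 0.6250
B: (30 − 40)²/40 = 100/40 = 2.5000
C: (45 − 40)²/40 = 25/40 = 0.6250
D: (45 − 40)²/40 = 25/40 = 0.6250
E: (33 − 40)²/40 = 49/40 = 1.2250
F: (52 − 40)²/40 = 144/40 = 3.6000
Sum = 9.200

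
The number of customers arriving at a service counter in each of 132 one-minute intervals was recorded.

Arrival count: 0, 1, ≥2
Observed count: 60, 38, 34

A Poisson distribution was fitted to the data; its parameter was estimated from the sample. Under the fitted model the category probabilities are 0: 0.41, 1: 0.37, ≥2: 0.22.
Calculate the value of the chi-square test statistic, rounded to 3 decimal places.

3.892

Expected counts E_i = n·p_i: 132×0.41 = 54.12, 132×0.37 = 48.84, 132×0.22 = 29.04.
0: (60 − 54.12)²/54.12 = 34.5744/54.12 = 0.6388
1: (38 − 48.84)²/48.84 = 117.5056/48.84 = 2.4059
≥2: (34 − 29.04)²/29.04 = 24.6016/29.04 = 0.8472
Sum = 3.892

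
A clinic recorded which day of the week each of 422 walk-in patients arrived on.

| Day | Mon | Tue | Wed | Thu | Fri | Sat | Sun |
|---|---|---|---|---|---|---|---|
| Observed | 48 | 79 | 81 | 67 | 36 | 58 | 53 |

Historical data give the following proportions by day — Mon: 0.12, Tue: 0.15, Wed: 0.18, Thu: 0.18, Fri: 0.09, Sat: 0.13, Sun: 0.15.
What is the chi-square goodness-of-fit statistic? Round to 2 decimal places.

Expected counts E_i = n·p_i: 422×0.12 = 50.64, 422×0.15 = 63.3, 422×0.18 = 75.96, 422×0.18 = 75.96, 422×0.09 = 37.98, 422×0.13 = 54.86, 422×0.15 = 63.3.
Mon: (48 − 50.64)²/50.64 = 6.9696/50.64 = 0.138
Tue: (79 − 63.3)²/63.3 = 246.49/63.3 = 3.894
Wed: (81 − 75.96)²/75.96 = 25.4016/75.96 = 0.334
Thu: (67 − 75.96)²/75.96 = 80.2816/75.96 = 1.057
Fri: (36 − 37.98)²/37.98 = 3.9204/37.98 = 0.103
Sat: (58 − 54.86)²/54.86 = 9.8596/54.86 = 0.180
Sun: (53 − 63.3)²/63.3 = 106.09/63.3 = 1.676
Sum = 7.38

7.38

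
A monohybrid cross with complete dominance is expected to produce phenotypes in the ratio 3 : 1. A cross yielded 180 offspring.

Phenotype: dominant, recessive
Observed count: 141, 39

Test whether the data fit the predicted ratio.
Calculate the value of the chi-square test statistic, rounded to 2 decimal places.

Ratio total = 4. Expected counts: 180×3/4 = 135, 180×1/4 = 45.
dominant: (141 − 135)²/135 = 36/135 = 0.267
recessive: (39 − 45)²/45 = 36/45 = 0.800
Sum = 1.07

1.07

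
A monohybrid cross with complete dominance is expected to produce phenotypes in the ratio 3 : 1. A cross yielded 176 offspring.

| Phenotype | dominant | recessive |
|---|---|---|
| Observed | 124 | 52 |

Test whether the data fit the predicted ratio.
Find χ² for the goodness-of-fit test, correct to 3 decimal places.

Ratio total = 4. Expected counts: 176×3/4 = 132, 176×1/4 = 44.
dominant: (124 − 132)²/132 = 64/132 = 0.4848
recessive: (52 − 44)²/44 = 64/44 = 1.4545
Sum = 1.939

1.939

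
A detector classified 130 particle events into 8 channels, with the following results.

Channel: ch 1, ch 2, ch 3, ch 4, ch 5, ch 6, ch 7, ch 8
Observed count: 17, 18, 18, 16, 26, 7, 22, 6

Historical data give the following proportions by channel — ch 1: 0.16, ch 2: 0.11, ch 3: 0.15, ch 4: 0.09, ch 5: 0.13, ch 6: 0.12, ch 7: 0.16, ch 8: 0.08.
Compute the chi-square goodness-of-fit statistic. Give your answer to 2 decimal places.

Expected counts E_i = n·p_i: 130×0.16 = 20.8, 130×0.11 = 14.3, 130×0.15 = 19.5, 130×0.09 = 11.7, 130×0.13 = 16.9, 130×0.12 = 15.6, 130×0.16 = 20.8, 130×0.08 = 10.4.
cat         O        E   (O−E)²/E
ch 1       17     20.8      0.694
ch 2       18     14.3      0.957
ch 3       18     19.5      0.115
ch 4       16     11.7      1.580
ch 5       26     16.9      4.900
ch 6        7     15.6      4.741
ch 7       22     20.8      0.069
ch 8        6     10.4      1.862
Sum = 14.92

14.92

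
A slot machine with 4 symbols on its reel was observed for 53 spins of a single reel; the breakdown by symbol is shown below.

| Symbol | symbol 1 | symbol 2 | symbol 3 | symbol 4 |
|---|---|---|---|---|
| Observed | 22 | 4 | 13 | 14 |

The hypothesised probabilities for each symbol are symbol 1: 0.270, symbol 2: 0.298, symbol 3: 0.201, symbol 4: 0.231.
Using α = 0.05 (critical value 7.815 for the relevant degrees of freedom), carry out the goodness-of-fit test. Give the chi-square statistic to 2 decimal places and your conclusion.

Expected counts E_i = n·p_i: 53×0.270 = 14.31, 53×0.298 = 15.794, 53×0.201 = 10.653, 53×0.231 = 12.243.
symbol 1: (22 − 14.31)²/14.31 = 59.1361/14.31 = 4.133
symbol 2: (4 − 15.794)²/15.794 = 139.098436/15.794 = 8.807
symbol 3: (13 − 10.653)²/10.653 = 5.508409/10.653 = 0.517
symbol 4: (14 − 12.243)²/12.243 = 3.087049/12.243 = 0.252
Sum = 13.71
df = 3. Since 13.71 > 7.815, we reject H₀.

13.71; reject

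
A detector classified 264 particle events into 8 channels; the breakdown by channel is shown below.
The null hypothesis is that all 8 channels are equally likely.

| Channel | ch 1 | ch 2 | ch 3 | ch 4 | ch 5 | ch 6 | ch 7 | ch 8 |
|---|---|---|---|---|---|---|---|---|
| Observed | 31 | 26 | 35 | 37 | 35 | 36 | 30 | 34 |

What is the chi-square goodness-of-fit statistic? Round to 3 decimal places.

2.909

Under H₀ each category has probability 1/8, so each expected count is 264/8 = 33.
ch 1: (31 − 33)²/33 = 4/33 = 0.1212
ch 2: (26 − 33)²/33 = 49/33 = 1.4848
ch 3: (35 − 33)²/33 = 4/33 = 0.1212
ch 4: (37 − 33)²/33 = 16/33 = 0.4848
ch 5: (35 − 33)²/33 = 4/33 = 0.1212
ch 6: (36 − 33)²/33 = 9/33 = 0.2727
ch 7: (30 − 33)²/33 = 9/33 = 0.2727
ch 8: (34 − 33)²/33 = 1/33 = 0.0303
Sum = 2.909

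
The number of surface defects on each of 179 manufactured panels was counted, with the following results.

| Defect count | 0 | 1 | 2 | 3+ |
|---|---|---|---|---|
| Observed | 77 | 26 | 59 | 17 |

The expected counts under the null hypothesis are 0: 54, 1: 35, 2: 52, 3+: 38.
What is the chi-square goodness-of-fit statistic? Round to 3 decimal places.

χ² = (77−54)²/54 + (26−35)²/35 + (59−52)²/52 + (17−38)²/38
   = 9.7963 + 2.3143 + 0.9423 + 11.6053
Sum = 24.658

24.658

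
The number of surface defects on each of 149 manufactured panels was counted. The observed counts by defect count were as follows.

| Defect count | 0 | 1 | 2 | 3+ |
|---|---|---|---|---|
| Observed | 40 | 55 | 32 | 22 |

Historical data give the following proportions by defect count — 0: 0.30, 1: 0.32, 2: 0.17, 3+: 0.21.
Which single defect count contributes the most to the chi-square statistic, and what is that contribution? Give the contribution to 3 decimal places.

3+, 2.758

Expected counts E_i = n·p_i: 149×0.30 = 44.7, 149×0.32 = 47.68, 149×0.17 = 25.33, 149×0.21 = 31.29.
cat         O        E   (O−E)²/E
0          40     44.7     0.4942
1          55    47.68     1.1238
2          32    25.33     1.7564
3+         22    31.29     2.7582
The largest term is for 3+: 2.758.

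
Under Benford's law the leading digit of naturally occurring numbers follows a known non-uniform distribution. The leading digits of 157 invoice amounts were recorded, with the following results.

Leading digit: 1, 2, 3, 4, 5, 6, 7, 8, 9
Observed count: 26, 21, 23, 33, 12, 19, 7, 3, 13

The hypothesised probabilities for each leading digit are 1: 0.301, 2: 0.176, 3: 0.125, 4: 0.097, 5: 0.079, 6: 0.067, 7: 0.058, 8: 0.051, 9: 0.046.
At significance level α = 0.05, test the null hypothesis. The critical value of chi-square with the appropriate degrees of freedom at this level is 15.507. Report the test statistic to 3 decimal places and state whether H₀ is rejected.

47.563; reject

Expected counts E_i = n·p_i: 157×0.301 = 47.257, 157×0.176 = 27.632, 157×0.125 = 19.625, 157×0.097 = 15.229, 157×0.079 = 12.403, 157×0.067 = 10.519, 157×0.058 = 9.106, 157×0.051 = 8.007, 157×0.046 = 7.222.
1: (26 − 47.257)²/47.257 = 451.860049/47.257 = 9.5618
2: (21 − 27.632)²/27.632 = 43.983424/27.632 = 1.5918
3: (23 − 19.625)²/19.625 = 11.390625/19.625 = 0.5804
4: (33 − 15.229)²/15.229 = 315.808441/15.229 = 20.7373
5: (12 − 12.403)²/12.403 = 0.162409/12.403 = 0.0131
6: (19 − 10.519)²/10.519 = 71.927361/10.519 = 6.8379
7: (7 − 9.106)²/9.106 = 4.435236/9.106 = 0.4871
8: (3 − 8.007)²/8.007 = 25.070049/8.007 = 3.1310
9: (13 − 7.222)²/7.222 = 33.385284/7.222 = 4.6227
Sum = 47.563
df = 8. Since 47.563 > 15.507, we reject H₀.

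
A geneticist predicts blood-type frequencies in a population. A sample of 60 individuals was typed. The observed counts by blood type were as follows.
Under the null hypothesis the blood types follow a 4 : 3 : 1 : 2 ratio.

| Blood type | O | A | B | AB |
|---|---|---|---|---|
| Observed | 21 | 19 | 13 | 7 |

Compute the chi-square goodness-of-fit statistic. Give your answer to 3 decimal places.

Ratio total = 10. Expected counts: 60×4/10 = 24, 60×3/10 = 18, 60×1/10 = 6, 60×2/10 = 12.
O: (21 − 24)²/24 = 9/24 = 0.3750
A: (19 − 18)²/18 = 1/18 = 0.0556
B: (13 − 6)²/6 = 49/6 = 8.1667
AB: (7 − 12)²/12 = 25/12 = 2.0833
Sum = 10.681

10.681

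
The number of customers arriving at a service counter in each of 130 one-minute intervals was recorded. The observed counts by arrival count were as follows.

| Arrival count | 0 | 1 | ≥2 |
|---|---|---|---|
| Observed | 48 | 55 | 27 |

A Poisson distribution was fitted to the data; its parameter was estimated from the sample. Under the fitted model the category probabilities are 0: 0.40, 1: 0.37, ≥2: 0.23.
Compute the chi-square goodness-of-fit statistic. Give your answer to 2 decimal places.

1.58

Expected counts E_i = n·p_i: 130×0.40 = 52, 130×0.37 = 48.1, 130×0.23 = 29.9.
cat         O        E   (O−E)²/E
0          48       52      0.308
1          55     48.1      0.990
≥2         27     29.9      0.281
Sum = 1.58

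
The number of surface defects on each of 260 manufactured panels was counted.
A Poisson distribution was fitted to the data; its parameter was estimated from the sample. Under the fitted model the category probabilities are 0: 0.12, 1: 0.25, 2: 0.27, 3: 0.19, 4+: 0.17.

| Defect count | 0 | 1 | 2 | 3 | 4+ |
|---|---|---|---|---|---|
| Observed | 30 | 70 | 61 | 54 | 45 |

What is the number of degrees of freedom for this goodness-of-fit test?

There are k = 5 categories and 1 parameter estimated from the data, so df = 5 − 1 − 1 = 3.

3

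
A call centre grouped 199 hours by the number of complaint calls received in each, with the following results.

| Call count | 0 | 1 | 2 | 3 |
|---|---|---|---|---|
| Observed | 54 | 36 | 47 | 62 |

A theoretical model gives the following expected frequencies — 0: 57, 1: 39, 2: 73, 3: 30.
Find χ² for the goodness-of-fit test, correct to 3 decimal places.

43.782

0: (54 − 57)²/57 = 9/57 = 0.1579
1: (36 − 39)²/39 = 9/39 = 0.2308
2: (47 − 73)²/73 = 676/73 = 9.2603
3: (62 − 30)²/30 = 1024/30 = 34.1333
Sum = 43.782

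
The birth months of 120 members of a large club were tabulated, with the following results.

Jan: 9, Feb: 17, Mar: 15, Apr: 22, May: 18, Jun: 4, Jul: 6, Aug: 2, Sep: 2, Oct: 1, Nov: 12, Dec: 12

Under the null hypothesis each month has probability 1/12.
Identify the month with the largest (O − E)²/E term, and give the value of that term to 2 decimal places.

Under H₀ each category has probability 1/12, so each expected count is 120/12 = 10.
cat         O        E   (O−E)²/E
Jan         9       10      0.100
Feb        17       10      4.900
Mar        15       10      2.500
Apr        22       10     14.400
May        18       10      6.400
Jun         4       10      3.600
Jul         6       10      1.600
Aug         2       10      6.400
Sep         2       10      6.400
Oct         1       10      8.100
Nov        12       10      0.400
Dec        12       10      0.400
The largest term is for Apr: 14.40.

Apr, 14.40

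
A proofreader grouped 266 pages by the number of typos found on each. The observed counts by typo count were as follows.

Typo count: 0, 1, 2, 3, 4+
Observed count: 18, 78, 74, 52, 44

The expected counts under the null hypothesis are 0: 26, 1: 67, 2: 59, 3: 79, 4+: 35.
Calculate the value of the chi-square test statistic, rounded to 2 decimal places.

cat         O        E   (O−E)²/E
0          18       26      2.462
1          78       67      1.806
2          74       59      3.814
3          52       79      9.228
4+         44       35      2.314
Sum = 19.62

19.62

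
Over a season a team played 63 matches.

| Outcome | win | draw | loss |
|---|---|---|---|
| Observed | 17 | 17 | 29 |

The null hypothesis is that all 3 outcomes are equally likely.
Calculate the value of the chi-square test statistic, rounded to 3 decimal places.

Under H₀ each category has probability 1/3, so each expected count is 63/3 = 21.
win: (17 − 21)²/21 = 16/21 = 0.7619
draw: (17 − 21)²/21 = 16/21 = 0.7619
loss: (29 − 21)²/21 = 64/21 = 3.0476
Sum = 4.571

4.571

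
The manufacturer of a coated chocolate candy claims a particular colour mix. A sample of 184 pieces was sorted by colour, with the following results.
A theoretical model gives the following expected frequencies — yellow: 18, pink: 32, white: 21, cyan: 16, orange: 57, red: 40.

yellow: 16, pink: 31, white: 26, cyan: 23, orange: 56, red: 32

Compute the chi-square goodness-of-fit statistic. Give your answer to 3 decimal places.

cat         O        E   (O−E)²/E
yellow     16       18     0.2222
pink       31       32     0.0313
white      26       21     1.1905
cyan       23       16     3.0625
orange     56       57     0.0175
red        32       40     1.6000
Sum = 6.124

6.124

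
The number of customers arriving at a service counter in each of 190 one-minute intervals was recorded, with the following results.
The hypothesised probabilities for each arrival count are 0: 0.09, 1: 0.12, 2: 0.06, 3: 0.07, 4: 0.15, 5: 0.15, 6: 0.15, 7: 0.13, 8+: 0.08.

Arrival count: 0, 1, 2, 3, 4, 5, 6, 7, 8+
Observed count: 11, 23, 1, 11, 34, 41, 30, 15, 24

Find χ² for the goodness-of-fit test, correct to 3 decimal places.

27.590

Expected counts E_i = n·p_i: 190×0.09 = 17.1, 190×0.12 = 22.8, 190×0.06 = 11.4, 190×0.07 = 13.3, 190×0.15 = 28.5, 190×0.15 = 28.5, 190×0.15 = 28.5, 190×0.13 = 24.7, 190×0.08 = 15.2.
χ² = (11−17.1)²/17.1 + (23−22.8)²/22.8 + (1−11.4)²/11.4 + (11−13.3)²/13.3 + (34−28.5)²/28.5 + (41−28.5)²/28.5 + (30−28.5)²/28.5 + (15−24.7)²/24.7 + (24−15.2)²/15.2
   = 2.1760 + 0.0018 + 9.4877 + 0.3977 + 1.0614 + 5.4825 + 0.0789 + 3.8093 + 5.0947
Sum = 27.590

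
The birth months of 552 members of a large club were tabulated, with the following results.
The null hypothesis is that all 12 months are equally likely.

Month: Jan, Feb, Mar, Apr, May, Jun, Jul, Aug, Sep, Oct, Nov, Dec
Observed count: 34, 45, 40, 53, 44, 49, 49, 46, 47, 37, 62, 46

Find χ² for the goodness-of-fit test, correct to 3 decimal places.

12.826

Expected count for each of the 12 categories: 552/12 = 46.
cat         O        E   (O−E)²/E
Jan        34       46     3.1304
Feb        45       46     0.0217
Mar        40       46     0.7826
Apr        53       46     1.0652
May        44       46     0.0870
Jun        49       46     0.1957
Jul        49       46     0.1957
Aug        46       46     0.0000
Sep        47       46     0.0217
Oct        37       46     1.7609
Nov        62       46     5.5652
Dec        46       46     0.0000
Sum = 12.826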